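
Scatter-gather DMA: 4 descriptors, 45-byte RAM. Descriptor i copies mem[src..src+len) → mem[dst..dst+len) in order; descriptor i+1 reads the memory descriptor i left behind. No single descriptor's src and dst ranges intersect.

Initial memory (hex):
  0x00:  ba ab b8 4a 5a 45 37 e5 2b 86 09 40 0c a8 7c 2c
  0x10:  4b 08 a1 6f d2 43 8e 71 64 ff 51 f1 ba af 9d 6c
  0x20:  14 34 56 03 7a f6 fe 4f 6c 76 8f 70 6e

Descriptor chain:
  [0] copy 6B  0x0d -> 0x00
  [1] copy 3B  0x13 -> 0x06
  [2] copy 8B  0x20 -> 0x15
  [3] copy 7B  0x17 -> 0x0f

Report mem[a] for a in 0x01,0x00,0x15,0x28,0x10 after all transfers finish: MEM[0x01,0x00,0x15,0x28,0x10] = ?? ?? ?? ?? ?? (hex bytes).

D0: mem[0x00..0x05] <- [a8 7c 2c 4b 08 a1]
D1: mem[0x06..0x08] <- [6f d2 43]
D2: mem[0x15..0x1c] <- [14 34 56 03 7a f6 fe 4f]
D3: mem[0x0f..0x15] <- [56 03 7a f6 fe 4f af]
query mem[0x01]=0x7c, mem[0x00]=0xa8, mem[0x15]=0xaf, mem[0x28]=0x6c, mem[0x10]=0x03

MEM[0x01,0x00,0x15,0x28,0x10] = 7c a8 af 6c 03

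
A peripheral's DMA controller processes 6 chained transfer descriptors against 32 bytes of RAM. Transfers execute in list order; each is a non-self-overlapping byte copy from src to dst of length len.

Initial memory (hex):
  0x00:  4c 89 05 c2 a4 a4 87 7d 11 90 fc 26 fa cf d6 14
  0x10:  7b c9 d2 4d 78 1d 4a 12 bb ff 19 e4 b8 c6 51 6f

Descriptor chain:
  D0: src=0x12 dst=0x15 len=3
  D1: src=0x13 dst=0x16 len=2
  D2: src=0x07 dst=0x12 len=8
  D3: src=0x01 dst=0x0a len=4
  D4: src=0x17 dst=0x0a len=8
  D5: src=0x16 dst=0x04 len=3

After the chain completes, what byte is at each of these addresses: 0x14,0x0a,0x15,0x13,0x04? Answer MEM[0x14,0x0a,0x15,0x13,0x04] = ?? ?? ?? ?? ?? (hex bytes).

MEM[0x14,0x0a,0x15,0x13,0x04] = 90 fa fc 11 26

[0] 0x12->0x15 len=3 : d2 4d 78
[1] 0x13->0x16 len=2 : 4d 78
[2] 0x07->0x12 len=8 : 7d 11 90 fc 26 fa cf d6
[3] 0x01->0x0a len=4 : 89 05 c2 a4
[4] 0x17->0x0a len=8 : fa cf d6 19 e4 b8 c6 51
[5] 0x16->0x04 len=3 : 26 fa cf
query mem[0x14]=0x90, mem[0x0a]=0xfa, mem[0x15]=0xfc, mem[0x13]=0x11, mem[0x04]=0x26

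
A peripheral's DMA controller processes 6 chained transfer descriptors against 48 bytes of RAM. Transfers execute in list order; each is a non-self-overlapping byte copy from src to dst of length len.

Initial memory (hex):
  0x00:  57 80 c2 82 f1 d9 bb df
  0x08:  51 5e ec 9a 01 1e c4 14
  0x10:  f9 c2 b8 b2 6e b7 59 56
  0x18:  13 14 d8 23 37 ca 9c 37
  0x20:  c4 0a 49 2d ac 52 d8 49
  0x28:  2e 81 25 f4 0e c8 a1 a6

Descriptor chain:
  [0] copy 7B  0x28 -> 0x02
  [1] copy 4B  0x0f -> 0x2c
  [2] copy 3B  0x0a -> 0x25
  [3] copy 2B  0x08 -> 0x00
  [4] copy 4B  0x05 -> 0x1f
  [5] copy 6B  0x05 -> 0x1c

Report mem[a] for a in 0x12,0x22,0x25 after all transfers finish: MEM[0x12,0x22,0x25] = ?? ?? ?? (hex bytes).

#0 dst[0x02+7] := {0x2e,0x81,0x25,0xf4,0x0e,0xc8,0xa1}
#1 dst[0x2c+4] := {0x14,0xf9,0xc2,0xb8}
#2 dst[0x25+3] := {0xec,0x9a,0x01}
#3 dst[0x00+2] := {0xa1,0x5e}
#4 dst[0x1f+4] := {0xf4,0x0e,0xc8,0xa1}
#5 dst[0x1c+6] := {0xf4,0x0e,0xc8,0xa1,0x5e,0xec}
query mem[0x12]=0xb8, mem[0x22]=0xa1, mem[0x25]=0xec

MEM[0x12,0x22,0x25] = b8 a1 ec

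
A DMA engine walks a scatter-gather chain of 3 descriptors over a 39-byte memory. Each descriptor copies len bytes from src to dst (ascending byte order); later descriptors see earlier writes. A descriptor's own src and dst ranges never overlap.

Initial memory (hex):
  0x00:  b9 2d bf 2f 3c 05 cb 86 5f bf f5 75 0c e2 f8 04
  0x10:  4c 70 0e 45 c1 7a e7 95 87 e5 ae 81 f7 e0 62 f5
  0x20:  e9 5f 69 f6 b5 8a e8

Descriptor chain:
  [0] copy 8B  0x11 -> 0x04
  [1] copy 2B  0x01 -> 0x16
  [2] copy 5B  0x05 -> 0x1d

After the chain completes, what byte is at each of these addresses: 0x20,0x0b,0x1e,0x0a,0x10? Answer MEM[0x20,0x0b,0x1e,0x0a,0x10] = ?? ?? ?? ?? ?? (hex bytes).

MEM[0x20,0x0b,0x1e,0x0a,0x10] = 7a 87 45 95 4c

  after D0: wrote 8B at 0x04 = 700e45c17ae79587
  after D1: wrote 2B at 0x16 = 2dbf
  after D2: wrote 5B at 0x1d = 0e45c17ae7
query mem[0x20]=0x7a, mem[0x0b]=0x87, mem[0x1e]=0x45, mem[0x0a]=0x95, mem[0x10]=0x4c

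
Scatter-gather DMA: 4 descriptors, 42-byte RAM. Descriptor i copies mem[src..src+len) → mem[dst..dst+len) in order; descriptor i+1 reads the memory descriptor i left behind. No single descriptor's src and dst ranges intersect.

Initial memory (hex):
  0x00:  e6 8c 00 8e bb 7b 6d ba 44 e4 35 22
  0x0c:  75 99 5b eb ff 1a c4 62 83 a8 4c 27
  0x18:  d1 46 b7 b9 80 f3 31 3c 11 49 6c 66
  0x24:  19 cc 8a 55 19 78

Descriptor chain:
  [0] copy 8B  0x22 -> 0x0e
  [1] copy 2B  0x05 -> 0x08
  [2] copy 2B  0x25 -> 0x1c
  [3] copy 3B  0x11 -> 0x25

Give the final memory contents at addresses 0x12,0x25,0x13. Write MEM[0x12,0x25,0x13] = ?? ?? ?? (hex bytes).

MEM[0x12,0x25,0x13] = 8a cc 55

D0: mem[0x0e..0x15] <- [6c 66 19 cc 8a 55 19 78]
D1: mem[0x08..0x09] <- [7b 6d]
D2: mem[0x1c..0x1d] <- [cc 8a]
D3: mem[0x25..0x27] <- [cc 8a 55]
query mem[0x12]=0x8a, mem[0x25]=0xcc, mem[0x13]=0x55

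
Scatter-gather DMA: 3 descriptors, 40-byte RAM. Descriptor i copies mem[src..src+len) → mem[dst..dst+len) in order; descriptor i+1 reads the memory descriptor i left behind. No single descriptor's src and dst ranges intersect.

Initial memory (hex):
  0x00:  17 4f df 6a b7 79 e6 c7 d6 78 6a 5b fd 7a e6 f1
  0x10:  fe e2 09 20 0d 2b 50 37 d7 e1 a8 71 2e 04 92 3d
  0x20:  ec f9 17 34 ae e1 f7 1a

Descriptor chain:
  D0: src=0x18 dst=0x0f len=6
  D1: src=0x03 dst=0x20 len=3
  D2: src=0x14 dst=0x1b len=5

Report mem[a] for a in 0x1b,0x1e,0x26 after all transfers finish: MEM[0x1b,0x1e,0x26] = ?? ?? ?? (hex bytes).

#0 dst[0x0f+6] := {0xd7,0xe1,0xa8,0x71,0x2e,0x04}
#1 dst[0x20+3] := {0x6a,0xb7,0x79}
#2 dst[0x1b+5] := {0x04,0x2b,0x50,0x37,0xd7}
query mem[0x1b]=0x04, mem[0x1e]=0x37, mem[0x26]=0xf7

MEM[0x1b,0x1e,0x26] = 04 37 f7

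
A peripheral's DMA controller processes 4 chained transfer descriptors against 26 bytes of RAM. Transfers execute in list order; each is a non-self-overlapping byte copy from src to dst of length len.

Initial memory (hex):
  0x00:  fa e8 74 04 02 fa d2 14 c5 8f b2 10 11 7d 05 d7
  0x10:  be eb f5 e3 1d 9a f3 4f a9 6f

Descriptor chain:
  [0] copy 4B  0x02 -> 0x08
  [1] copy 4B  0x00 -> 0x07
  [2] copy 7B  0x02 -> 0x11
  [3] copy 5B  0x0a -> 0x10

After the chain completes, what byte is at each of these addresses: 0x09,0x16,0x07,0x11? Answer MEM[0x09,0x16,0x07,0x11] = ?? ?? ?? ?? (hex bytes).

  after D0: wrote 4B at 0x08 = 740402fa
  after D1: wrote 4B at 0x07 = fae87404
  after D2: wrote 7B at 0x11 = 740402fad2fae8
  after D3: wrote 5B at 0x10 = 04fa117d05
query mem[0x09]=0x74, mem[0x16]=0xfa, mem[0x07]=0xfa, mem[0x11]=0xfa

MEM[0x09,0x16,0x07,0x11] = 74 fa fa fa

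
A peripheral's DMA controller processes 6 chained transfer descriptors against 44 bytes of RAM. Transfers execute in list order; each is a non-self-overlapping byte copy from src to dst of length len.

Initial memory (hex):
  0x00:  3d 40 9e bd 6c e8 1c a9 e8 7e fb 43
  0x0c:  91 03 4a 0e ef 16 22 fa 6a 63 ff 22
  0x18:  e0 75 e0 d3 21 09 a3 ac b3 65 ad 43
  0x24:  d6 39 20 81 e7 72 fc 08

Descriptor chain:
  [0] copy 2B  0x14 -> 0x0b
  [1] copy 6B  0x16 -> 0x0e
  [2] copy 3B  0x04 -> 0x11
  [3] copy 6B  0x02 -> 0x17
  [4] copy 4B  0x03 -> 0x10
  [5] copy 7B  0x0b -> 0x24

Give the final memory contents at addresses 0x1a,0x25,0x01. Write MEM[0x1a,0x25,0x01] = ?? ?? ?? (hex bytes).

MEM[0x1a,0x25,0x01] = e8 63 40

[0] 0x14->0x0b len=2 : 6a 63
[1] 0x16->0x0e len=6 : ff 22 e0 75 e0 d3
[2] 0x04->0x11 len=3 : 6c e8 1c
[3] 0x02->0x17 len=6 : 9e bd 6c e8 1c a9
[4] 0x03->0x10 len=4 : bd 6c e8 1c
[5] 0x0b->0x24 len=7 : 6a 63 03 ff 22 bd 6c
query mem[0x1a]=0xe8, mem[0x25]=0x63, mem[0x01]=0x40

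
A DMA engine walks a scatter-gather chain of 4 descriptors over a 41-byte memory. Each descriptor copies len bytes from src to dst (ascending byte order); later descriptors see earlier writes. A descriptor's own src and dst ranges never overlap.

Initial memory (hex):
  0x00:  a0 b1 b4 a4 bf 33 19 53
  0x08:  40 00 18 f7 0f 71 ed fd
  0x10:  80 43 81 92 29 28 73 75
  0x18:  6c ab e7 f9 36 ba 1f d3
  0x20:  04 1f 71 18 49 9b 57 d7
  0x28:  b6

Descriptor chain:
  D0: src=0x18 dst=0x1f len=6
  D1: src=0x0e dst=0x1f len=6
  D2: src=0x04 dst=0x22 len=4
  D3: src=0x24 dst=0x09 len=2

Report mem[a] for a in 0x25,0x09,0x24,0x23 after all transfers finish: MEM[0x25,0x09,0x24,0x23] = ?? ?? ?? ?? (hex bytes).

  after D0: wrote 6B at 0x1f = 6cabe7f936ba
  after D1: wrote 6B at 0x1f = edfd80438192
  after D2: wrote 4B at 0x22 = bf331953
  after D3: wrote 2B at 0x09 = 1953
query mem[0x25]=0x53, mem[0x09]=0x19, mem[0x24]=0x19, mem[0x23]=0x33

MEM[0x25,0x09,0x24,0x23] = 53 19 19 33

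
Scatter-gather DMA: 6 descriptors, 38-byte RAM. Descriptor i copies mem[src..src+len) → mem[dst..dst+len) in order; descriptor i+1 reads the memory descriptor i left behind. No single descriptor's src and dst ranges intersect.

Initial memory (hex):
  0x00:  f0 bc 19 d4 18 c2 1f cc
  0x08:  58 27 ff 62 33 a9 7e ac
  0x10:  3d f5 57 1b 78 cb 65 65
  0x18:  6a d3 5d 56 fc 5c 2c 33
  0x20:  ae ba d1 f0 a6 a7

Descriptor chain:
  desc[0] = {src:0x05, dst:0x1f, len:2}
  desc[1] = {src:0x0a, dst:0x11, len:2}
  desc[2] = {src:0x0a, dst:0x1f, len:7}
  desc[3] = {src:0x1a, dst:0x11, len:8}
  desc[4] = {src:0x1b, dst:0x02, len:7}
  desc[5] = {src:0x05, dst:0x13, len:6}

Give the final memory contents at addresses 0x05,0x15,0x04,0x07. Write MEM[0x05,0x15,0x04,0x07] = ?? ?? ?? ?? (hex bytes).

D0: mem[0x1f..0x20] <- [c2 1f]
D1: mem[0x11..0x12] <- [ff 62]
D2: mem[0x1f..0x25] <- [ff 62 33 a9 7e ac 3d]
D3: mem[0x11..0x18] <- [5d 56 fc 5c 2c ff 62 33]
D4: mem[0x02..0x08] <- [56 fc 5c 2c ff 62 33]
D5: mem[0x13..0x18] <- [2c ff 62 33 27 ff]
query mem[0x05]=0x2c, mem[0x15]=0x62, mem[0x04]=0x5c, mem[0x07]=0x62

MEM[0x05,0x15,0x04,0x07] = 2c 62 5c 62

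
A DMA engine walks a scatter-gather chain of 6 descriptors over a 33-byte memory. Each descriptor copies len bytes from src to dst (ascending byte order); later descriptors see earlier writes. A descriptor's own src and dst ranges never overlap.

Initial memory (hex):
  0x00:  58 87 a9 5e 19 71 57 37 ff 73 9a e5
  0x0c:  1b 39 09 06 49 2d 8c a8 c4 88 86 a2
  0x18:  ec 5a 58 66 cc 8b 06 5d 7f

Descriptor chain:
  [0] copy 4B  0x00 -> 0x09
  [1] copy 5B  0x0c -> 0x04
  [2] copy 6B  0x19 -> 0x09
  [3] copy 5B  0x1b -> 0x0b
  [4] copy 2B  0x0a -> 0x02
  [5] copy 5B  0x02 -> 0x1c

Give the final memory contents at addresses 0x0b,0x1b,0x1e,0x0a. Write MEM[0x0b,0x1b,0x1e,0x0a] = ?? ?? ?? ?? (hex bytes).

MEM[0x0b,0x1b,0x1e,0x0a] = 66 66 5e 58

[0] 0x00->0x09 len=4 : 58 87 a9 5e
[1] 0x0c->0x04 len=5 : 5e 39 09 06 49
[2] 0x19->0x09 len=6 : 5a 58 66 cc 8b 06
[3] 0x1b->0x0b len=5 : 66 cc 8b 06 5d
[4] 0x0a->0x02 len=2 : 58 66
[5] 0x02->0x1c len=5 : 58 66 5e 39 09
query mem[0x0b]=0x66, mem[0x1b]=0x66, mem[0x1e]=0x5e, mem[0x0a]=0x58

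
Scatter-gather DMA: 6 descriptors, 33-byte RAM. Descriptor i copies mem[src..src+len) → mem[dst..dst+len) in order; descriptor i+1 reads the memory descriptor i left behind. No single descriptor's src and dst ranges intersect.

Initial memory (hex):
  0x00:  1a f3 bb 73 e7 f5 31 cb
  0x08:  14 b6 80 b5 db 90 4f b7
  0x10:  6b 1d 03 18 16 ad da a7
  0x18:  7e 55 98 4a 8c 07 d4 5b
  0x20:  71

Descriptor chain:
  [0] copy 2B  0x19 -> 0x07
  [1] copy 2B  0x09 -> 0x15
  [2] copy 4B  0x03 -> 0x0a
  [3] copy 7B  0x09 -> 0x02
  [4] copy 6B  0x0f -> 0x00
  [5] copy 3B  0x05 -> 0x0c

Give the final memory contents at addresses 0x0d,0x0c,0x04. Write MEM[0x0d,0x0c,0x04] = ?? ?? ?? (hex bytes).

MEM[0x0d,0x0c,0x04] = 31 16 18

#0 dst[0x07+2] := {0x55,0x98}
#1 dst[0x15+2] := {0xb6,0x80}
#2 dst[0x0a+4] := {0x73,0xe7,0xf5,0x31}
#3 dst[0x02+7] := {0xb6,0x73,0xe7,0xf5,0x31,0x4f,0xb7}
#4 dst[0x00+6] := {0xb7,0x6b,0x1d,0x03,0x18,0x16}
#5 dst[0x0c+3] := {0x16,0x31,0x4f}
query mem[0x0d]=0x31, mem[0x0c]=0x16, mem[0x04]=0x18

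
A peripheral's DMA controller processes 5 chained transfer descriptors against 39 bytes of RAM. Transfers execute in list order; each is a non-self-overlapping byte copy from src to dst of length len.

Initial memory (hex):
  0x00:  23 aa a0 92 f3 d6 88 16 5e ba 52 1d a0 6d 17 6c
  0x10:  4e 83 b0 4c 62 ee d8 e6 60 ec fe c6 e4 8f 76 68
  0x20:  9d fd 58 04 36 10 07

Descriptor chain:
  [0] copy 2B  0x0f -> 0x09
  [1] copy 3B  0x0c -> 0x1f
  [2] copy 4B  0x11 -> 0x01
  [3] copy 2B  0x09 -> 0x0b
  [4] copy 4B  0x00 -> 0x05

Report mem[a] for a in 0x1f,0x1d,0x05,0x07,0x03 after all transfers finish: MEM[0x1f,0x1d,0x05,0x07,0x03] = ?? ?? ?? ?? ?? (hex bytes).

MEM[0x1f,0x1d,0x05,0x07,0x03] = a0 8f 23 b0 4c

#0 dst[0x09+2] := {0x6c,0x4e}
#1 dst[0x1f+3] := {0xa0,0x6d,0x17}
#2 dst[0x01+4] := {0x83,0xb0,0x4c,0x62}
#3 dst[0x0b+2] := {0x6c,0x4e}
#4 dst[0x05+4] := {0x23,0x83,0xb0,0x4c}
query mem[0x1f]=0xa0, mem[0x1d]=0x8f, mem[0x05]=0x23, mem[0x07]=0xb0, mem[0x03]=0x4c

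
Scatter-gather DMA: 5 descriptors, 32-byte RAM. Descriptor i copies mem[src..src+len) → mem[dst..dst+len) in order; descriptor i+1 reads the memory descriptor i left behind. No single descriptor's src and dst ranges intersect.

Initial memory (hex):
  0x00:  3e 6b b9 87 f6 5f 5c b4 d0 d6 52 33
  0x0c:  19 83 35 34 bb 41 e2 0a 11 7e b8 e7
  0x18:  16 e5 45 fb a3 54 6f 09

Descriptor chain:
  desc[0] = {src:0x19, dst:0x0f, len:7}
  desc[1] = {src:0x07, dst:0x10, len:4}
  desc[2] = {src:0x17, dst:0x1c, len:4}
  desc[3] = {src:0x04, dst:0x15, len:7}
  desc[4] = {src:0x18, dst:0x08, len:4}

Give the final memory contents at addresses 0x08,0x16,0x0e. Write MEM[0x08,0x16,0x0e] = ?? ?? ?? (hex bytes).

#0 dst[0x0f+7] := {0xe5,0x45,0xfb,0xa3,0x54,0x6f,0x09}
#1 dst[0x10+4] := {0xb4,0xd0,0xd6,0x52}
#2 dst[0x1c+4] := {0xe7,0x16,0xe5,0x45}
#3 dst[0x15+7] := {0xf6,0x5f,0x5c,0xb4,0xd0,0xd6,0x52}
#4 dst[0x08+4] := {0xb4,0xd0,0xd6,0x52}
query mem[0x08]=0xb4, mem[0x16]=0x5f, mem[0x0e]=0x35

MEM[0x08,0x16,0x0e] = b4 5f 35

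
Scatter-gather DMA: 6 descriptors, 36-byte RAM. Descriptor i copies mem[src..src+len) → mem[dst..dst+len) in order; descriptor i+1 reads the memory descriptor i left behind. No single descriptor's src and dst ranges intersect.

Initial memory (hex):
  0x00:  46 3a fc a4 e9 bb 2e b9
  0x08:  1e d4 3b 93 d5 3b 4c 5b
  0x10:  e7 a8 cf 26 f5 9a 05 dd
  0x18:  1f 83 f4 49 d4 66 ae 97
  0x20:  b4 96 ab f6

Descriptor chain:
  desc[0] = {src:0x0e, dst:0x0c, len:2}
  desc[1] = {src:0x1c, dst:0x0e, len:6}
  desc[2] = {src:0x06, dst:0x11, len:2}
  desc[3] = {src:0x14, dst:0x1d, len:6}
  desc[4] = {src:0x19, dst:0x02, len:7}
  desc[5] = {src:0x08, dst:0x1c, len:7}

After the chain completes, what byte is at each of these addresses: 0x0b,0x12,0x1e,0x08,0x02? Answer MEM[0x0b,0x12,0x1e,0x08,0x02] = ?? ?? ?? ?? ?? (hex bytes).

MEM[0x0b,0x12,0x1e,0x08,0x02] = 93 b9 3b 05 83

[0] 0x0e->0x0c len=2 : 4c 5b
[1] 0x1c->0x0e len=6 : d4 66 ae 97 b4 96
[2] 0x06->0x11 len=2 : 2e b9
[3] 0x14->0x1d len=6 : f5 9a 05 dd 1f 83
[4] 0x19->0x02 len=7 : 83 f4 49 d4 f5 9a 05
[5] 0x08->0x1c len=7 : 05 d4 3b 93 4c 5b d4
query mem[0x0b]=0x93, mem[0x12]=0xb9, mem[0x1e]=0x3b, mem[0x08]=0x05, mem[0x02]=0x83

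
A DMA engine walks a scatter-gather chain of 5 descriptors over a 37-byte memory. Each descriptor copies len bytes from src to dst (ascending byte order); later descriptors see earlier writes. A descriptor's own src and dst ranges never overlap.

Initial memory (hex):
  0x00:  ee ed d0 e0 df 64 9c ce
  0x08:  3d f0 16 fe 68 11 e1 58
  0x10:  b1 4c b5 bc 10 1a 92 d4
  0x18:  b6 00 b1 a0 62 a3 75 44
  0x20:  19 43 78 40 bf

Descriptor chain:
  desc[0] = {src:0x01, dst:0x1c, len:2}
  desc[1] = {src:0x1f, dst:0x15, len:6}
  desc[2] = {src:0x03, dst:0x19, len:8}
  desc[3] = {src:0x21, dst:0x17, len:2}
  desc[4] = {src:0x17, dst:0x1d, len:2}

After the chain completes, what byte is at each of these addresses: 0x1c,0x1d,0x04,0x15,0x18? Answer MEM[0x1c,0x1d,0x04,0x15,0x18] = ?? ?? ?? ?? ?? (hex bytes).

MEM[0x1c,0x1d,0x04,0x15,0x18] = 9c 43 df 44 78

[0] 0x01->0x1c len=2 : ed d0
[1] 0x1f->0x15 len=6 : 44 19 43 78 40 bf
[2] 0x03->0x19 len=8 : e0 df 64 9c ce 3d f0 16
[3] 0x21->0x17 len=2 : 43 78
[4] 0x17->0x1d len=2 : 43 78
query mem[0x1c]=0x9c, mem[0x1d]=0x43, mem[0x04]=0xdf, mem[0x15]=0x44, mem[0x18]=0x78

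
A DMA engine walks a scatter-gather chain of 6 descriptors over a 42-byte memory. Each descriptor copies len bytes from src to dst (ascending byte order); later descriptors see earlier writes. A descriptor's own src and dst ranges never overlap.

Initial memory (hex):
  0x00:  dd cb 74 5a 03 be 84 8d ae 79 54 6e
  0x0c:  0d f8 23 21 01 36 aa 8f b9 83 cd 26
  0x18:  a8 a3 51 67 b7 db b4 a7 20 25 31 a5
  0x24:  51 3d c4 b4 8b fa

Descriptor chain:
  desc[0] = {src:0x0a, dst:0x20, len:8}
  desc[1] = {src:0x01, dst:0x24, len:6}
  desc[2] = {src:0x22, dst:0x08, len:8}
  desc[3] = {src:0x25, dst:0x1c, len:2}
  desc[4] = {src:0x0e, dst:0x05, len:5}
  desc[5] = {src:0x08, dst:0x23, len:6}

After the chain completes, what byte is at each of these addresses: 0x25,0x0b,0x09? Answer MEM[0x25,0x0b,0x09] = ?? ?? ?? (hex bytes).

MEM[0x25,0x0b,0x09] = cb 74 aa

#0 dst[0x20+8] := {0x54,0x6e,0x0d,0xf8,0x23,0x21,0x01,0x36}
#1 dst[0x24+6] := {0xcb,0x74,0x5a,0x03,0xbe,0x84}
#2 dst[0x08+8] := {0x0d,0xf8,0xcb,0x74,0x5a,0x03,0xbe,0x84}
#3 dst[0x1c+2] := {0x74,0x5a}
#4 dst[0x05+5] := {0xbe,0x84,0x01,0x36,0xaa}
#5 dst[0x23+6] := {0x36,0xaa,0xcb,0x74,0x5a,0x03}
query mem[0x25]=0xcb, mem[0x0b]=0x74, mem[0x09]=0xaa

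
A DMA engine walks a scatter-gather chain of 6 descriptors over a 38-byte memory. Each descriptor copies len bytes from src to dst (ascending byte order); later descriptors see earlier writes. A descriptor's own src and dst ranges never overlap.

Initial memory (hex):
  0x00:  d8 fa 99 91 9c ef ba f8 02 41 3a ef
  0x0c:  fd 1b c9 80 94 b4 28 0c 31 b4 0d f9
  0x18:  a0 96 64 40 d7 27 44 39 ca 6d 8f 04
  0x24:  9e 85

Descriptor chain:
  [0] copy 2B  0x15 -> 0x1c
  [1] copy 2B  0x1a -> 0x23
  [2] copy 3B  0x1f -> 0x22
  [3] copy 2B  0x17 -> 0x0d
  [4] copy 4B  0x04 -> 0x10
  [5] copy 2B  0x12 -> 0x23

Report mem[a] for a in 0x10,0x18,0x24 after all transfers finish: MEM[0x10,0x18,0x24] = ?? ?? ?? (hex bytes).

D0: mem[0x1c..0x1d] <- [b4 0d]
D1: mem[0x23..0x24] <- [64 40]
D2: mem[0x22..0x24] <- [39 ca 6d]
D3: mem[0x0d..0x0e] <- [f9 a0]
D4: mem[0x10..0x13] <- [9c ef ba f8]
D5: mem[0x23..0x24] <- [ba f8]
query mem[0x10]=0x9c, mem[0x18]=0xa0, mem[0x24]=0xf8

MEM[0x10,0x18,0x24] = 9c a0 f8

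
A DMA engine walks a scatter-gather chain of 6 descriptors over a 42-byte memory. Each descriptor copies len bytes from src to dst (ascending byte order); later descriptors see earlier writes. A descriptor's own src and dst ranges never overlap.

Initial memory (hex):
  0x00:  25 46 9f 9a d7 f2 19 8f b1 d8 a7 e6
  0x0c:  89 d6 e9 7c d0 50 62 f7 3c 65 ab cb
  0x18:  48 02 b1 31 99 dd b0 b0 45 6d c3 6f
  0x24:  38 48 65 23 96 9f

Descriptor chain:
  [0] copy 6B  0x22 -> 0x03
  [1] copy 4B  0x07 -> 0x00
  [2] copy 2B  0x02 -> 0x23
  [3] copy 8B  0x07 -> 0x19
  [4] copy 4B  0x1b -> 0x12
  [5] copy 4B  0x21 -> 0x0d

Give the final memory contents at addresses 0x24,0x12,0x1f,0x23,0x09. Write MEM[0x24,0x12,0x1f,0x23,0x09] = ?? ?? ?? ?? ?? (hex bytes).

#0 dst[0x03+6] := {0xc3,0x6f,0x38,0x48,0x65,0x23}
#1 dst[0x00+4] := {0x65,0x23,0xd8,0xa7}
#2 dst[0x23+2] := {0xd8,0xa7}
#3 dst[0x19+8] := {0x65,0x23,0xd8,0xa7,0xe6,0x89,0xd6,0xe9}
#4 dst[0x12+4] := {0xd8,0xa7,0xe6,0x89}
#5 dst[0x0d+4] := {0x6d,0xc3,0xd8,0xa7}
query mem[0x24]=0xa7, mem[0x12]=0xd8, mem[0x1f]=0xd6, mem[0x23]=0xd8, mem[0x09]=0xd8

MEM[0x24,0x12,0x1f,0x23,0x09] = a7 d8 d6 d8 d8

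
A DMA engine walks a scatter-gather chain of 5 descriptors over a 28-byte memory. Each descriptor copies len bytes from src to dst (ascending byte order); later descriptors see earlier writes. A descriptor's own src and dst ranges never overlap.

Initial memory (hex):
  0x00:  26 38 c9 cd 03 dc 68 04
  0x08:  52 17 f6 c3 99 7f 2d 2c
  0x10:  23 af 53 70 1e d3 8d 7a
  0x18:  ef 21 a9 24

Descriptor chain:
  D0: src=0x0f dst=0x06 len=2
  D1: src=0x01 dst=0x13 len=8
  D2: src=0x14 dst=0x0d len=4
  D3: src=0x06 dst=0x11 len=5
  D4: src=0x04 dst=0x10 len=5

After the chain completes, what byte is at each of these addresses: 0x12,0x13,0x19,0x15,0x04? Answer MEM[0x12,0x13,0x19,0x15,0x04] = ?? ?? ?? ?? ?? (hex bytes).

  after D0: wrote 2B at 0x06 = 2c23
  after D1: wrote 8B at 0x13 = 38c9cd03dc2c2352
  after D2: wrote 4B at 0x0d = c9cd03dc
  after D3: wrote 5B at 0x11 = 2c235217f6
  after D4: wrote 5B at 0x10 = 03dc2c2352
query mem[0x12]=0x2c, mem[0x13]=0x23, mem[0x19]=0x23, mem[0x15]=0xf6, mem[0x04]=0x03

MEM[0x12,0x13,0x19,0x15,0x04] = 2c 23 23 f6 03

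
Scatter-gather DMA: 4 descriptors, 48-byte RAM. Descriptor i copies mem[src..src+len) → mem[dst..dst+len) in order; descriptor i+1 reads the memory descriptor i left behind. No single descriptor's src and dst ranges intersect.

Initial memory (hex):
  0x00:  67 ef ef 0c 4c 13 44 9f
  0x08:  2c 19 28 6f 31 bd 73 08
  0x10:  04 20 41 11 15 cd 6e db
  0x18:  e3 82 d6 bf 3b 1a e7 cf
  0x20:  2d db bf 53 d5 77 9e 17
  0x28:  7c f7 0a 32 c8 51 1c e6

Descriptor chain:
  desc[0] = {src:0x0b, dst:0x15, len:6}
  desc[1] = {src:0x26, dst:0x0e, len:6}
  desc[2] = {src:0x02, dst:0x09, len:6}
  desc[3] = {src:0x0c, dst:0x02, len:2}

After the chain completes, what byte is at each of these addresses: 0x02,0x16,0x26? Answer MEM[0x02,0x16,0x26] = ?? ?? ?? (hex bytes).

  after D0: wrote 6B at 0x15 = 6f31bd730804
  after D1: wrote 6B at 0x0e = 9e177cf70a32
  after D2: wrote 6B at 0x09 = ef0c4c13449f
  after D3: wrote 2B at 0x02 = 1344
query mem[0x02]=0x13, mem[0x16]=0x31, mem[0x26]=0x9e

MEM[0x02,0x16,0x26] = 13 31 9e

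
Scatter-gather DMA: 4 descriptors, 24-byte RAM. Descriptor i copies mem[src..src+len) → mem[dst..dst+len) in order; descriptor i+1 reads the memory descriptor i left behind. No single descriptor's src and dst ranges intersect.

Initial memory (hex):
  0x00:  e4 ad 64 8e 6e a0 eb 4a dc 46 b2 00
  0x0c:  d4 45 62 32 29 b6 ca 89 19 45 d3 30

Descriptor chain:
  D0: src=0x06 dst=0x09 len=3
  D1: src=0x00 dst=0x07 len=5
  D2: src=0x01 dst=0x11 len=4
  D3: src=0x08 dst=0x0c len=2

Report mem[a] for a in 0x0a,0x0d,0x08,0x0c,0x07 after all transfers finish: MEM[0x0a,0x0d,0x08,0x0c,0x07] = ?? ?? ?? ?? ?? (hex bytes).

#0 dst[0x09+3] := {0xeb,0x4a,0xdc}
#1 dst[0x07+5] := {0xe4,0xad,0x64,0x8e,0x6e}
#2 dst[0x11+4] := {0xad,0x64,0x8e,0x6e}
#3 dst[0x0c+2] := {0xad,0x64}
query mem[0x0a]=0x8e, mem[0x0d]=0x64, mem[0x08]=0xad, mem[0x0c]=0xad, mem[0x07]=0xe4

MEM[0x0a,0x0d,0x08,0x0c,0x07] = 8e 64 ad ad e4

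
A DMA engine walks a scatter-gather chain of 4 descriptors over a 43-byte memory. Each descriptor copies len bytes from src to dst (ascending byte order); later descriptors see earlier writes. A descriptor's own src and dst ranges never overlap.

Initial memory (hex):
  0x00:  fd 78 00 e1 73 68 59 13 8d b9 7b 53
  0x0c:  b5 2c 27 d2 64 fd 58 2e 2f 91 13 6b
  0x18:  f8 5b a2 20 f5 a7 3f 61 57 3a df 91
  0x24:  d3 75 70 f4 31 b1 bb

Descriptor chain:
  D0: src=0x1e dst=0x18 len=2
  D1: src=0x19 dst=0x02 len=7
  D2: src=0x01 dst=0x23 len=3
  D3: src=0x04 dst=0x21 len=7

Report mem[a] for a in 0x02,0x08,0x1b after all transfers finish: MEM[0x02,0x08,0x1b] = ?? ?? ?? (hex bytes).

MEM[0x02,0x08,0x1b] = 61 61 20

#0 dst[0x18+2] := {0x3f,0x61}
#1 dst[0x02+7] := {0x61,0xa2,0x20,0xf5,0xa7,0x3f,0x61}
#2 dst[0x23+3] := {0x78,0x61,0xa2}
#3 dst[0x21+7] := {0x20,0xf5,0xa7,0x3f,0x61,0xb9,0x7b}
query mem[0x02]=0x61, mem[0x08]=0x61, mem[0x1b]=0x20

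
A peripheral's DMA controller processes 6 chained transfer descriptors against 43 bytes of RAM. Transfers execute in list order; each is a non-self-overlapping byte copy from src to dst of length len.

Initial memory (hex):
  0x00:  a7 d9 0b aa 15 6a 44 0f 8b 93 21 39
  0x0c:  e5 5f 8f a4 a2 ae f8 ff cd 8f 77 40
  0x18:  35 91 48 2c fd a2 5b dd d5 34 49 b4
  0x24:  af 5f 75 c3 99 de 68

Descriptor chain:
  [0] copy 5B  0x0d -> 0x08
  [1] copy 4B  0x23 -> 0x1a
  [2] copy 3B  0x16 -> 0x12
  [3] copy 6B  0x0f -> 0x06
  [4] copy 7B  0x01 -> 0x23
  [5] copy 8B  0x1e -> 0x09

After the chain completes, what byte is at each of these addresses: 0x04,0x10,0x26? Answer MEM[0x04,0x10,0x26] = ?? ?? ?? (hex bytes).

MEM[0x04,0x10,0x26] = 15 aa 15

[0] 0x0d->0x08 len=5 : 5f 8f a4 a2 ae
[1] 0x23->0x1a len=4 : b4 af 5f 75
[2] 0x16->0x12 len=3 : 77 40 35
[3] 0x0f->0x06 len=6 : a4 a2 ae 77 40 35
[4] 0x01->0x23 len=7 : d9 0b aa 15 6a a4 a2
[5] 0x1e->0x09 len=8 : 5b dd d5 34 49 d9 0b aa
query mem[0x04]=0x15, mem[0x10]=0xaa, mem[0x26]=0x15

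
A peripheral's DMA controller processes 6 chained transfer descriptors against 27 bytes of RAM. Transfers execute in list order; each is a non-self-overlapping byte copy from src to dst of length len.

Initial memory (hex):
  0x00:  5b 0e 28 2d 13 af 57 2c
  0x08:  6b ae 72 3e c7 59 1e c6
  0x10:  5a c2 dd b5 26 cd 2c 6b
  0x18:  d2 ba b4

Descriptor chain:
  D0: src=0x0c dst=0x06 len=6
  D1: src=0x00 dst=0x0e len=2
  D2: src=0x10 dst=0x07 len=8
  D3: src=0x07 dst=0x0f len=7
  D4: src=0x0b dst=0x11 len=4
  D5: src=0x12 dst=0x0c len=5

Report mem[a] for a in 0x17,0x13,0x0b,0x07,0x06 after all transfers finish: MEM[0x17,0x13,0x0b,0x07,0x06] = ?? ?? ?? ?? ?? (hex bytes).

[0] 0x0c->0x06 len=6 : c7 59 1e c6 5a c2
[1] 0x00->0x0e len=2 : 5b 0e
[2] 0x10->0x07 len=8 : 5a c2 dd b5 26 cd 2c 6b
[3] 0x07->0x0f len=7 : 5a c2 dd b5 26 cd 2c
[4] 0x0b->0x11 len=4 : 26 cd 2c 6b
[5] 0x12->0x0c len=5 : cd 2c 6b 2c 2c
query mem[0x17]=0x6b, mem[0x13]=0x2c, mem[0x0b]=0x26, mem[0x07]=0x5a, mem[0x06]=0xc7

MEM[0x17,0x13,0x0b,0x07,0x06] = 6b 2c 26 5a c7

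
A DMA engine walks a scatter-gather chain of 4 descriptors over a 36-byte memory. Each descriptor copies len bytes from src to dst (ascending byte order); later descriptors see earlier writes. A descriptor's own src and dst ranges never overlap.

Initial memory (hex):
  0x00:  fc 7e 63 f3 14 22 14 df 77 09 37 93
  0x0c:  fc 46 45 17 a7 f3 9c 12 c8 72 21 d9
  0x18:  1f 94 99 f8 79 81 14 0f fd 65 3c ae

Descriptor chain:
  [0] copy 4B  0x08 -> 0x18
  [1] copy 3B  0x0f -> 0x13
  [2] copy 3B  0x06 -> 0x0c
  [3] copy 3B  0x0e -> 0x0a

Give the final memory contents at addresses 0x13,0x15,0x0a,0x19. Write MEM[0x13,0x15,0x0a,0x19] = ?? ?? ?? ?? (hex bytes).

MEM[0x13,0x15,0x0a,0x19] = 17 f3 77 09

  after D0: wrote 4B at 0x18 = 77093793
  after D1: wrote 3B at 0x13 = 17a7f3
  after D2: wrote 3B at 0x0c = 14df77
  after D3: wrote 3B at 0x0a = 7717a7
query mem[0x13]=0x17, mem[0x15]=0xf3, mem[0x0a]=0x77, mem[0x19]=0x09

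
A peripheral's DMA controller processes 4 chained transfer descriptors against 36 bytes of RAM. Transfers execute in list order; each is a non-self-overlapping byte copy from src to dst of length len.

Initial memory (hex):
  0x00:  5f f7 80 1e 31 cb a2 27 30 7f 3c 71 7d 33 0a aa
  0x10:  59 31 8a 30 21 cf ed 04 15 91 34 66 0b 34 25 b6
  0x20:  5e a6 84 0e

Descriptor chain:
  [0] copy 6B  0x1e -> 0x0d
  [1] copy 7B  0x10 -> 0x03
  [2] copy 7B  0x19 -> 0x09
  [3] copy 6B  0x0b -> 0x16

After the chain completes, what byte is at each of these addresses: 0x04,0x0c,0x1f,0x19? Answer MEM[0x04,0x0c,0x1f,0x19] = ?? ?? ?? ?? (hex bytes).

MEM[0x04,0x0c,0x1f,0x19] = 84 0b b6 25

  after D0: wrote 6B at 0x0d = 25b65ea6840e
  after D1: wrote 7B at 0x03 = a6840e3021cfed
  after D2: wrote 7B at 0x09 = 9134660b3425b6
  after D3: wrote 6B at 0x16 = 660b3425b6a6
query mem[0x04]=0x84, mem[0x0c]=0x0b, mem[0x1f]=0xb6, mem[0x19]=0x25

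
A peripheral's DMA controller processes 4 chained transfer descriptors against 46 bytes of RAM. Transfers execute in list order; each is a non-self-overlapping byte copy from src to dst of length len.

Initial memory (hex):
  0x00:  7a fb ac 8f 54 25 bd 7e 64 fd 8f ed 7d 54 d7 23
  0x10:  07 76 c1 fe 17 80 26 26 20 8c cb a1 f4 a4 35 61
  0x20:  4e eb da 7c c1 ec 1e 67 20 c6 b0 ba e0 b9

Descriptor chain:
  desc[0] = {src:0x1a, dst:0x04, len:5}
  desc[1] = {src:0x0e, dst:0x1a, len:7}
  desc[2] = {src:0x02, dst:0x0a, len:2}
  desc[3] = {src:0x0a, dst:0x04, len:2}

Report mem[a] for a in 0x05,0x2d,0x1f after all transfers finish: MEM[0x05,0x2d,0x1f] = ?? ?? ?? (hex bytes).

  after D0: wrote 5B at 0x04 = cba1f4a435
  after D1: wrote 7B at 0x1a = d7230776c1fe17
  after D2: wrote 2B at 0x0a = ac8f
  after D3: wrote 2B at 0x04 = ac8f
query mem[0x05]=0x8f, mem[0x2d]=0xb9, mem[0x1f]=0xfe

MEM[0x05,0x2d,0x1f] = 8f b9 fe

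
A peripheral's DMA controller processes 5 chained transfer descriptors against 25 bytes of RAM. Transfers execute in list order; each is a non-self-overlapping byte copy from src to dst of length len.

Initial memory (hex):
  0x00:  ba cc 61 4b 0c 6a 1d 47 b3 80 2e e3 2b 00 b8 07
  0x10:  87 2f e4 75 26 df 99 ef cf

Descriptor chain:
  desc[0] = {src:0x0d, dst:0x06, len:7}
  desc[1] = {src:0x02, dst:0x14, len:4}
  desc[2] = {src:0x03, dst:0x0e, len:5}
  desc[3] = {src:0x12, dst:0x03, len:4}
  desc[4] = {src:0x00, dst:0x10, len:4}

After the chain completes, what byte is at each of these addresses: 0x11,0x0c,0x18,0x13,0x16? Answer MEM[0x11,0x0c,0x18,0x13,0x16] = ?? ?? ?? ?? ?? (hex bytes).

#0 dst[0x06+7] := {0x00,0xb8,0x07,0x87,0x2f,0xe4,0x75}
#1 dst[0x14+4] := {0x61,0x4b,0x0c,0x6a}
#2 dst[0x0e+5] := {0x4b,0x0c,0x6a,0x00,0xb8}
#3 dst[0x03+4] := {0xb8,0x75,0x61,0x4b}
#4 dst[0x10+4] := {0xba,0xcc,0x61,0xb8}
query mem[0x11]=0xcc, mem[0x0c]=0x75, mem[0x18]=0xcf, mem[0x13]=0xb8, mem[0x16]=0x0c

MEM[0x11,0x0c,0x18,0x13,0x16] = cc 75 cf b8 0c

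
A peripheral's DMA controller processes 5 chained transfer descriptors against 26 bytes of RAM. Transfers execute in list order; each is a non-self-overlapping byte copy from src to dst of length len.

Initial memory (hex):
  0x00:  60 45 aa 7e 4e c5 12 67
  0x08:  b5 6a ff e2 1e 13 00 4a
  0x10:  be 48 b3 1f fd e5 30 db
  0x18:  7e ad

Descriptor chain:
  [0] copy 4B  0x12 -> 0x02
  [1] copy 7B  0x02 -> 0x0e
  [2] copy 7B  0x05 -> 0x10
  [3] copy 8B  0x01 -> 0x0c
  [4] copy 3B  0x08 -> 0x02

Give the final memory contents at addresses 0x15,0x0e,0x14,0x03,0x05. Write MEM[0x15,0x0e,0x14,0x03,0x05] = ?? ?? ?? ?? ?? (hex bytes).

#0 dst[0x02+4] := {0xb3,0x1f,0xfd,0xe5}
#1 dst[0x0e+7] := {0xb3,0x1f,0xfd,0xe5,0x12,0x67,0xb5}
#2 dst[0x10+7] := {0xe5,0x12,0x67,0xb5,0x6a,0xff,0xe2}
#3 dst[0x0c+8] := {0x45,0xb3,0x1f,0xfd,0xe5,0x12,0x67,0xb5}
#4 dst[0x02+3] := {0xb5,0x6a,0xff}
query mem[0x15]=0xff, mem[0x0e]=0x1f, mem[0x14]=0x6a, mem[0x03]=0x6a, mem[0x05]=0xe5

MEM[0x15,0x0e,0x14,0x03,0x05] = ff 1f 6a 6a e5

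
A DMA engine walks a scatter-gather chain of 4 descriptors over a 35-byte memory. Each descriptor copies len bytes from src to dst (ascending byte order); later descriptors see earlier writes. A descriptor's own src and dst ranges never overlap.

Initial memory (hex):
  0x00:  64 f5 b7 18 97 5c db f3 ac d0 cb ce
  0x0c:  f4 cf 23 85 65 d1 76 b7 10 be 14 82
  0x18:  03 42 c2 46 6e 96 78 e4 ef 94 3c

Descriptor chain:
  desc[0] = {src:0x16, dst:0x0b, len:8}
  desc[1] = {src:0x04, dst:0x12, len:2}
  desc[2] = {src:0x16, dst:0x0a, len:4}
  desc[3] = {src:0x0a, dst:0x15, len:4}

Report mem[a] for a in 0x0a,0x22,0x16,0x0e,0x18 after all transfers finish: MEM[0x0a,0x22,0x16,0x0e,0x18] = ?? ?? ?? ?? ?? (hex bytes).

[0] 0x16->0x0b len=8 : 14 82 03 42 c2 46 6e 96
[1] 0x04->0x12 len=2 : 97 5c
[2] 0x16->0x0a len=4 : 14 82 03 42
[3] 0x0a->0x15 len=4 : 14 82 03 42
query mem[0x0a]=0x14, mem[0x22]=0x3c, mem[0x16]=0x82, mem[0x0e]=0x42, mem[0x18]=0x42

MEM[0x0a,0x22,0x16,0x0e,0x18] = 14 3c 82 42 42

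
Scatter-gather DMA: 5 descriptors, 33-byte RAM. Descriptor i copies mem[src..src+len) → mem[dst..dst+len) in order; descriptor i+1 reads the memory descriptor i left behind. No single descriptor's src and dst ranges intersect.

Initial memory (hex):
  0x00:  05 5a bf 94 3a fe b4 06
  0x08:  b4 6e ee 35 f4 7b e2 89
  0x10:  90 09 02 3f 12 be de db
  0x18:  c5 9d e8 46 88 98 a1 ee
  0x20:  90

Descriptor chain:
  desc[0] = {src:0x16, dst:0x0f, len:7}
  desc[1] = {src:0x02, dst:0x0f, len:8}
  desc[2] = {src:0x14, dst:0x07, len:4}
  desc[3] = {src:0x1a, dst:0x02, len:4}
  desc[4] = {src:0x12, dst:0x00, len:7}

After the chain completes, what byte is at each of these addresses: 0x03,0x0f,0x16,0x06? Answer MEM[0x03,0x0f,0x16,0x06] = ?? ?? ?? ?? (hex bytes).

[0] 0x16->0x0f len=7 : de db c5 9d e8 46 88
[1] 0x02->0x0f len=8 : bf 94 3a fe b4 06 b4 6e
[2] 0x14->0x07 len=4 : 06 b4 6e db
[3] 0x1a->0x02 len=4 : e8 46 88 98
[4] 0x12->0x00 len=7 : fe b4 06 b4 6e db c5
query mem[0x03]=0xb4, mem[0x0f]=0xbf, mem[0x16]=0x6e, mem[0x06]=0xc5

MEM[0x03,0x0f,0x16,0x06] = b4 bf 6e c5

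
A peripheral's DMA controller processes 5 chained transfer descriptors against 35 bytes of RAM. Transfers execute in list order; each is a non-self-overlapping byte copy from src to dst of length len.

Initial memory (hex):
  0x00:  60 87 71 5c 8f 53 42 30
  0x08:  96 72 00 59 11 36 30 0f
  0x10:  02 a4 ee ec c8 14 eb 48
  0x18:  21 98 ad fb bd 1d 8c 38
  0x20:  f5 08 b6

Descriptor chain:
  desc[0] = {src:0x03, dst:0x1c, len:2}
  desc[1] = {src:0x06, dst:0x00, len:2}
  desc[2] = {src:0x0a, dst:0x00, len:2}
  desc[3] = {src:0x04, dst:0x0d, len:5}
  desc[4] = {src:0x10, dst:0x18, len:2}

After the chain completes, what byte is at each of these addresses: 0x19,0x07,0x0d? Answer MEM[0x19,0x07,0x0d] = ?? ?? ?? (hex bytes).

MEM[0x19,0x07,0x0d] = 96 30 8f

#0 dst[0x1c+2] := {0x5c,0x8f}
#1 dst[0x00+2] := {0x42,0x30}
#2 dst[0x00+2] := {0x00,0x59}
#3 dst[0x0d+5] := {0x8f,0x53,0x42,0x30,0x96}
#4 dst[0x18+2] := {0x30,0x96}
query mem[0x19]=0x96, mem[0x07]=0x30, mem[0x0d]=0x8f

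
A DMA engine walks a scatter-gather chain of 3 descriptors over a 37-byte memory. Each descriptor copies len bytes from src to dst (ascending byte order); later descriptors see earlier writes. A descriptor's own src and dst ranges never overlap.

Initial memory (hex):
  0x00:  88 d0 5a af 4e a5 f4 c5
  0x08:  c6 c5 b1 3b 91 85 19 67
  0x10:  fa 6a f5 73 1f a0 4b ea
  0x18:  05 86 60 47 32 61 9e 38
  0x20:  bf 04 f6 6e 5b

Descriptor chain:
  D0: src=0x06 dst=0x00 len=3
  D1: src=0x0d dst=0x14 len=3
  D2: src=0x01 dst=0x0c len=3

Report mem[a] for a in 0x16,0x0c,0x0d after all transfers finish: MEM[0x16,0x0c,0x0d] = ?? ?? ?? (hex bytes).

[0] 0x06->0x00 len=3 : f4 c5 c6
[1] 0x0d->0x14 len=3 : 85 19 67
[2] 0x01->0x0c len=3 : c5 c6 af
query mem[0x16]=0x67, mem[0x0c]=0xc5, mem[0x0d]=0xc6

MEM[0x16,0x0c,0x0d] = 67 c5 c6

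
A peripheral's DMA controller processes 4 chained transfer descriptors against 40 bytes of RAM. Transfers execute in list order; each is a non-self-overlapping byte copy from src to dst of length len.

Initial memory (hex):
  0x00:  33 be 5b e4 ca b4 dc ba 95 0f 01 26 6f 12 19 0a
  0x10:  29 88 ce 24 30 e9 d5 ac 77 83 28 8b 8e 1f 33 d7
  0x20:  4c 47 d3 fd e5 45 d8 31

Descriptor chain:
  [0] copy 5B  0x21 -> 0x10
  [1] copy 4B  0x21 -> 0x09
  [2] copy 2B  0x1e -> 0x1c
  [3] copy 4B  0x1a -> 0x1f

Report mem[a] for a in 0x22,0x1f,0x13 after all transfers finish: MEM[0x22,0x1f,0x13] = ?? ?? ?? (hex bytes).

  after D0: wrote 5B at 0x10 = 47d3fde545
  after D1: wrote 4B at 0x09 = 47d3fde5
  after D2: wrote 2B at 0x1c = 33d7
  after D3: wrote 4B at 0x1f = 288b33d7
query mem[0x22]=0xd7, mem[0x1f]=0x28, mem[0x13]=0xe5

MEM[0x22,0x1f,0x13] = d7 28 e5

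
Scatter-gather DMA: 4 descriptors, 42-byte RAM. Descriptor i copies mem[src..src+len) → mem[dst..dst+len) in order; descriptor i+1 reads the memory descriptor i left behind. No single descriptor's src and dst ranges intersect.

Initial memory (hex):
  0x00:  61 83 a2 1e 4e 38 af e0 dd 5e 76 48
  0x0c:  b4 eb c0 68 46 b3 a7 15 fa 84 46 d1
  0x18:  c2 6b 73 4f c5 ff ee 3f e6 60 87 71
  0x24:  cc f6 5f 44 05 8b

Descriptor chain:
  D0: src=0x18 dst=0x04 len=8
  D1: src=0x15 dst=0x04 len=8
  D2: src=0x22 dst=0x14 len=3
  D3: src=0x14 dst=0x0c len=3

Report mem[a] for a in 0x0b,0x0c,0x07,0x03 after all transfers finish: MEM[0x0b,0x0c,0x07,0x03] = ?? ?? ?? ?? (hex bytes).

MEM[0x0b,0x0c,0x07,0x03] = c5 87 c2 1e

#0 dst[0x04+8] := {0xc2,0x6b,0x73,0x4f,0xc5,0xff,0xee,0x3f}
#1 dst[0x04+8] := {0x84,0x46,0xd1,0xc2,0x6b,0x73,0x4f,0xc5}
#2 dst[0x14+3] := {0x87,0x71,0xcc}
#3 dst[0x0c+3] := {0x87,0x71,0xcc}
query mem[0x0b]=0xc5, mem[0x0c]=0x87, mem[0x07]=0xc2, mem[0x03]=0x1e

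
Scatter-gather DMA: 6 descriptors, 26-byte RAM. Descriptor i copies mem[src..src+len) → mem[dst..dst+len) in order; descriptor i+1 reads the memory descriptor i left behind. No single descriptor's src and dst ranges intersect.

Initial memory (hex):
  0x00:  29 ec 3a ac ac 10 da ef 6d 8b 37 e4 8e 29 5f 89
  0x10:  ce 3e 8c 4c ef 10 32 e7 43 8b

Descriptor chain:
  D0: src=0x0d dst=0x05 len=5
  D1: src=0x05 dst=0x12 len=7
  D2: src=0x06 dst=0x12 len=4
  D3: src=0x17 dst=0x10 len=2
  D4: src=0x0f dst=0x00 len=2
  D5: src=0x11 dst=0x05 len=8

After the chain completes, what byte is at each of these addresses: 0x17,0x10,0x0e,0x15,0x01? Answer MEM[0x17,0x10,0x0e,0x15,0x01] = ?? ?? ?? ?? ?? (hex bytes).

D0: mem[0x05..0x09] <- [29 5f 89 ce 3e]
D1: mem[0x12..0x18] <- [29 5f 89 ce 3e 37 e4]
D2: mem[0x12..0x15] <- [5f 89 ce 3e]
D3: mem[0x10..0x11] <- [37 e4]
D4: mem[0x00..0x01] <- [89 37]
D5: mem[0x05..0x0c] <- [e4 5f 89 ce 3e 3e 37 e4]
query mem[0x17]=0x37, mem[0x10]=0x37, mem[0x0e]=0x5f, mem[0x15]=0x3e, mem[0x01]=0x37

MEM[0x17,0x10,0x0e,0x15,0x01] = 37 37 5f 3e 37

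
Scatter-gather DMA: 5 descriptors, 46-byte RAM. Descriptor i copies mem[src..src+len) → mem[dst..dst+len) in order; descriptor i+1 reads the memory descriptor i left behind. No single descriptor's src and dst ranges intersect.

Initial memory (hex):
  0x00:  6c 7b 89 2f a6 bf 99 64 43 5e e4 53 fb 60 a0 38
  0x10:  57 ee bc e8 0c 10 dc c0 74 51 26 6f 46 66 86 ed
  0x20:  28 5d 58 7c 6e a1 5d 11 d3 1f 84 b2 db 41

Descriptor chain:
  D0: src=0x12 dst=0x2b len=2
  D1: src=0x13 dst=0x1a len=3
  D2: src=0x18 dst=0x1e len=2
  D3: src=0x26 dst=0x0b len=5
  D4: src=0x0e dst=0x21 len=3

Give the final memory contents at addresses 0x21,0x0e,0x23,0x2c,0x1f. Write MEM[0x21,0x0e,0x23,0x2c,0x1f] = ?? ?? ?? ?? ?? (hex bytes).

MEM[0x21,0x0e,0x23,0x2c,0x1f] = 1f 1f 57 e8 51

D0: mem[0x2b..0x2c] <- [bc e8]
D1: mem[0x1a..0x1c] <- [e8 0c 10]
D2: mem[0x1e..0x1f] <- [74 51]
D3: mem[0x0b..0x0f] <- [5d 11 d3 1f 84]
D4: mem[0x21..0x23] <- [1f 84 57]
query mem[0x21]=0x1f, mem[0x0e]=0x1f, mem[0x23]=0x57, mem[0x2c]=0xe8, mem[0x1f]=0x51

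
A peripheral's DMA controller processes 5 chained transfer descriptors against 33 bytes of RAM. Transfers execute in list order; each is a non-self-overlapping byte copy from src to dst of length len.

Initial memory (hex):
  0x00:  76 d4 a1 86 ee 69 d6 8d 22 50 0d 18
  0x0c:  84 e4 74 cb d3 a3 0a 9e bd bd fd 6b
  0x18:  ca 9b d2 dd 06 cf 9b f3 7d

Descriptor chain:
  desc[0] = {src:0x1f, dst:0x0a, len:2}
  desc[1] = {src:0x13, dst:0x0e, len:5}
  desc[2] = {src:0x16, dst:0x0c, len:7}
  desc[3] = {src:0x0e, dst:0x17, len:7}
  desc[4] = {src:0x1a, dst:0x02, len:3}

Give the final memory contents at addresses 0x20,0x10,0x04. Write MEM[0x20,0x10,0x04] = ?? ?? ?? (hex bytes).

#0 dst[0x0a+2] := {0xf3,0x7d}
#1 dst[0x0e+5] := {0x9e,0xbd,0xbd,0xfd,0x6b}
#2 dst[0x0c+7] := {0xfd,0x6b,0xca,0x9b,0xd2,0xdd,0x06}
#3 dst[0x17+7] := {0xca,0x9b,0xd2,0xdd,0x06,0x9e,0xbd}
#4 dst[0x02+3] := {0xdd,0x06,0x9e}
query mem[0x20]=0x7d, mem[0x10]=0xd2, mem[0x04]=0x9e

MEM[0x20,0x10,0x04] = 7d d2 9e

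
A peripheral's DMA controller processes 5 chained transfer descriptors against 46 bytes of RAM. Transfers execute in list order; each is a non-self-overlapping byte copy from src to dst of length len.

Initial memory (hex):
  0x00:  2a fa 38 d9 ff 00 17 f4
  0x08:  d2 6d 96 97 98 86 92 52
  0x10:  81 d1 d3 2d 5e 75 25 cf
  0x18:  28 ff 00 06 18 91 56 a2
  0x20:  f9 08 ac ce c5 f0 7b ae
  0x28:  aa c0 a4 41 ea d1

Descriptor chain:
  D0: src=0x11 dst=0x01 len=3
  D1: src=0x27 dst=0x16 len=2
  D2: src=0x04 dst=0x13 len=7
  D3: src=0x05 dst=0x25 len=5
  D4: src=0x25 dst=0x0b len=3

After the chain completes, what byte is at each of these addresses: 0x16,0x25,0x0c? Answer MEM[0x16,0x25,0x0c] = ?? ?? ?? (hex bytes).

#0 dst[0x01+3] := {0xd1,0xd3,0x2d}
#1 dst[0x16+2] := {0xae,0xaa}
#2 dst[0x13+7] := {0xff,0x00,0x17,0xf4,0xd2,0x6d,0x96}
#3 dst[0x25+5] := {0x00,0x17,0xf4,0xd2,0x6d}
#4 dst[0x0b+3] := {0x00,0x17,0xf4}
query mem[0x16]=0xf4, mem[0x25]=0x00, mem[0x0c]=0x17

MEM[0x16,0x25,0x0c] = f4 00 17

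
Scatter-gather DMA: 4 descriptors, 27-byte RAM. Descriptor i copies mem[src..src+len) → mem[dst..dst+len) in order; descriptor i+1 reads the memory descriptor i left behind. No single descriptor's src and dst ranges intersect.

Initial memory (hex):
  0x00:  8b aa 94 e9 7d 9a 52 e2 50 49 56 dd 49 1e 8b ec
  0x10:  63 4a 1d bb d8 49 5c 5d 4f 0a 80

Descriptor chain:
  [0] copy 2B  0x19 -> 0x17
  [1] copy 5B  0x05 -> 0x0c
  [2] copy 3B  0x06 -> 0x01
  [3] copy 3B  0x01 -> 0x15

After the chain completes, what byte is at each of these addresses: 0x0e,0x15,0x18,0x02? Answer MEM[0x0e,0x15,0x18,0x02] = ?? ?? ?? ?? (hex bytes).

#0 dst[0x17+2] := {0x0a,0x80}
#1 dst[0x0c+5] := {0x9a,0x52,0xe2,0x50,0x49}
#2 dst[0x01+3] := {0x52,0xe2,0x50}
#3 dst[0x15+3] := {0x52,0xe2,0x50}
query mem[0x0e]=0xe2, mem[0x15]=0x52, mem[0x18]=0x80, mem[0x02]=0xe2

MEM[0x0e,0x15,0x18,0x02] = e2 52 80 e2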